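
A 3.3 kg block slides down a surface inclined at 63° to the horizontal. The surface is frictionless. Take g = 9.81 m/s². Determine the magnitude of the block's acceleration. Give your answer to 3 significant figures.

8.74 m/s²

Resolving the weight along the incline: the component pulling the block down the slope is mg sin 63° = 3.3 × 9.81 × 0.8910 = 28.844 N, and the normal force is N = mg cos 63° = 3.3 × 9.81 × 0.4540 = 14.697 N.
With no friction the net force along the incline is 28.844 N, so a = g sin 63° = 28.844 / 3.3 = 8.7406 m/s².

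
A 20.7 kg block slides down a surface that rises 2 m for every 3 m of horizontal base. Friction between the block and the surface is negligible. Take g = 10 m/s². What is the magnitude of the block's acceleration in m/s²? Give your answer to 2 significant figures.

Resolving the weight along the incline: the component pulling the block down the slope is mg sin 33.69° = 20.7 × 10 × 0.5547 = 114.823 N, and the normal force is N = mg cos 33.69° = 20.7 × 10 × 0.8321 = 172.245 N.
With no friction the net force along the incline is 114.823 N, so a = g sin 33.69° = 114.823 / 20.7 = 5.5470 m/s².

5.5 m/s²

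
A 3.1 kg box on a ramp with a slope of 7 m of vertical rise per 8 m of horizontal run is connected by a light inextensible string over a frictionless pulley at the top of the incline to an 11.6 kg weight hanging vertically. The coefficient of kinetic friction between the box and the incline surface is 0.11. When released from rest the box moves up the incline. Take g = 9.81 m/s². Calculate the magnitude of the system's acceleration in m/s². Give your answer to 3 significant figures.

For the box on the incline: the weight component along the slope is m₁g sin 41.19° = 3.1 × 9.81 × 0.6585 = 20.026 N and the normal force is N = m₁g cos 41.19° = 22.887 N.
Kinetic friction opposes the box's motion up the incline: f = μN = 0.11 × 22.887 = 2.518 N acting down the slope.
Newton's second law for the box (up-slope positive): T − 20.026 − 2.518 = 3.1 a. For the hanging weight (downward positive): 11.6 × 9.81 − T = 11.6 a.
Adding the two equations eliminates T: 91.252 = 14.7 a, so a = 6.2076 m/s².

6.21 m/s²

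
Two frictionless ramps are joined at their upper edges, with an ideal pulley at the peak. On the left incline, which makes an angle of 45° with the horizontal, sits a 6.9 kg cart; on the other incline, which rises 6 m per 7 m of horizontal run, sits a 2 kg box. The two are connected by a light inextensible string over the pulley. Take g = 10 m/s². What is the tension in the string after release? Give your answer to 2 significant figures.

Resolve each weight along its own incline: the 6.9 kg mass has component 6.9 × 10 × sin 45° = 48.790 N down its slope, and the 2 kg mass has 2 × 10 × sin 40.60° = 13.016 N down its slope.
The 6.9 kg side's 48.790 N exceeds the other side's 13.016 N, so that mass slides down and the 2 kg mass slides up. Taking that direction as positive, Newton's second law for the whole system gives 48.790 − 13.016 = (6.9 + 2) a, so a = 35.774 / 8.9 = 4.0196 m/s².
For the 2 kg mass (up-slope positive): T − 13.016 = 2 × 4.0196, so T = 21.055 N.

21 N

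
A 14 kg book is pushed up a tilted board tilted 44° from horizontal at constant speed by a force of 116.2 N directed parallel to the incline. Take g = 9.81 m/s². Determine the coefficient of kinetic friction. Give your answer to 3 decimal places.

0.210

At constant speed ΣF = 0 along the incline. The applied 116.2 N acts up the slope; the weight component mg sin 44° = 95.404 N and kinetic friction μN both act down the slope.
So 116.2 = 95.404 + μ × 98.794, giving μ = (116.2 − 95.404) / 98.794 = 0.2105.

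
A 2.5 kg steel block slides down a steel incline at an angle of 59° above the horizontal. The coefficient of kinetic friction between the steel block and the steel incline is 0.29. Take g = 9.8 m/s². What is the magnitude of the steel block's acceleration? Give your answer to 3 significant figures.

6.94 m/s²

Resolving the weight along the incline: the component pulling the steel block down the slope is mg sin 59° = 2.5 × 9.8 × 0.8572 = 21.001 N, and the normal force is N = mg cos 59° = 2.5 × 9.8 × 0.5150 = 12.617 N.
Kinetic friction acts up the slope with magnitude f = μN = 0.29 × 12.617 = 3.659 N.
Net force along the incline is 21.001 − 3.659 = 17.342 N, so a = 17.342 / 2.5 = 6.9368 m/s².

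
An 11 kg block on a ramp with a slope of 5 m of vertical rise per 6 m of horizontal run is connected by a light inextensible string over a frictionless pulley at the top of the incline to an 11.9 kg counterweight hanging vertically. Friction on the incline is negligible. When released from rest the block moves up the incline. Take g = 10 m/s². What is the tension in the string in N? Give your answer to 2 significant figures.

94 N

For the block on the incline: the weight component along the slope is m₁g sin 39.81° = 11 × 10 × 0.6402 = 70.422 N and the normal force is N = m₁g cos 39.81° = 84.504 N.
Newton's second law for the block (up-slope positive): T − 70.422 = 11 a. For the hanging counterweight (downward positive): 11.9 × 10 − T = 11.9 a.
Adding the two equations eliminates T: 48.578 = 22.9 a, so a = 2.1213 m/s².
Then from the hanging counterweight's equation, T = 11.9 × (10 − 2.1213) = 93.757 N.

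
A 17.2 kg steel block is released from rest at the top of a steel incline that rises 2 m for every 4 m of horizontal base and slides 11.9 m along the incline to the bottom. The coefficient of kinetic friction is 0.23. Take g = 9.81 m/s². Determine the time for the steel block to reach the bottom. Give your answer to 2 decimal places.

The weight component along the incline is mg sin 26.57° = 75.459 N and the normal force is N = mg cos 26.57° = 150.918 N.
Friction up the slope is f = μN = 0.23 × 150.918 = 34.711 N, so the net downslope force is 75.459 − 34.711 = 40.748 N and a = 40.748 / 17.2 = 2.3691 m/s².
Starting from rest, L = ½at², so t = √(2L/a) = √(2 × 11.9 / 2.3691) = 3.1695 s.

3.17 s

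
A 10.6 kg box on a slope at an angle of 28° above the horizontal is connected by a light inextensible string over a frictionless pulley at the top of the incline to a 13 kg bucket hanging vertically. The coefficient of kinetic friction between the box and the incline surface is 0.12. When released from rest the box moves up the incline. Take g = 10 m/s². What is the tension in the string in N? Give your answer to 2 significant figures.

For the box on the incline: the weight component along the slope is m₁g sin 28° = 10.6 × 10 × 0.4695 = 49.767 N and the normal force is N = m₁g cos 28° = 93.592 N.
Kinetic friction opposes the box's motion up the incline: f = μN = 0.12 × 93.592 = 11.231 N acting down the slope.
Newton's second law for the box (up-slope positive): T − 49.767 − 11.231 = 10.6 a. For the hanging bucket (downward positive): 13 × 10 − T = 13 a.
Adding the two equations eliminates T: 69.002 = 23.6 a, so a = 2.9238 m/s².
Then from the hanging bucket's equation, T = 13 × (10 − 2.9238) = 91.991 N.

92 N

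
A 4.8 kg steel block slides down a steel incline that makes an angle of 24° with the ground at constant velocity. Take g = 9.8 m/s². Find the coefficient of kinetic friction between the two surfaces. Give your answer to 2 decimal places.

0.45

At constant velocity the net force along the incline is zero: mg sin 24° = μ mg cos 24°.
So μ = tan 24° = 0.4067 / 0.9135 = 0.4452.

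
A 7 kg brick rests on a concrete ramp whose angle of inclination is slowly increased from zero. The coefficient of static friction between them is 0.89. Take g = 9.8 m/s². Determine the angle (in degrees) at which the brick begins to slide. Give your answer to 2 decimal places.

41.67°

At the threshold of sliding, static friction is at its maximum μ_s N and exactly balances the weight component along the incline: mg sin θ = μ_s mg cos θ.
Hence tan θ = μ_s = 0.89, so θ = arctan(0.89) = 41.6691°.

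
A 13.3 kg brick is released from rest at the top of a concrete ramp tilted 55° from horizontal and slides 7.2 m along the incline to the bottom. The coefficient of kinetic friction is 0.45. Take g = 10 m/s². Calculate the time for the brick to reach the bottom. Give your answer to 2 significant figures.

1.6 s

The weight component along the incline is mg sin 55° = 108.947 N and the normal force is N = mg cos 55° = 76.286 N.
Friction up the slope is f = μN = 0.45 × 76.286 = 34.329 N, so the net downslope force is 108.947 − 34.329 = 74.618 N and a = 74.618 / 13.3 = 5.6104 m/s².
Starting from rest, L = ½at², so t = √(2L/a) = √(2 × 7.2 / 5.6104) = 1.6021 s.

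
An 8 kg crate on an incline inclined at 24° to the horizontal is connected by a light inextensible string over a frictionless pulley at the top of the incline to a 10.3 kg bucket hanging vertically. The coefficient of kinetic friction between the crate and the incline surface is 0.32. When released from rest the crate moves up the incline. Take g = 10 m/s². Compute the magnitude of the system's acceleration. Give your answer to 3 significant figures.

2.57 m/s²

For the crate on the incline: the weight component along the slope is m₁g sin 24° = 8 × 10 × 0.4067 = 32.536 N and the normal force is N = m₁g cos 24° = 73.084 N.
Kinetic friction opposes the crate's motion up the incline: f = μN = 0.32 × 73.084 = 23.387 N acting down the slope.
Newton's second law for the crate (up-slope positive): T − 32.536 − 23.387 = 8 a. For the hanging bucket (downward positive): 10.3 × 10 − T = 10.3 a.
Adding the two equations eliminates T: 47.077 = 18.3 a, so a = 2.5725 m/s².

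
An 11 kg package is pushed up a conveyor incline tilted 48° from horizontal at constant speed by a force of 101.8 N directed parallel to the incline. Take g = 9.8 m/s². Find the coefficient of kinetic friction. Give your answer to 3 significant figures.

0.301

At constant speed ΣF = 0 along the incline. The applied 101.8 N acts up the slope; the weight component mg sin 48° = 80.111 N and kinetic friction μN both act down the slope.
So 101.8 = 80.111 + μ × 72.132, giving μ = (101.8 − 80.111) / 72.132 = 0.3007.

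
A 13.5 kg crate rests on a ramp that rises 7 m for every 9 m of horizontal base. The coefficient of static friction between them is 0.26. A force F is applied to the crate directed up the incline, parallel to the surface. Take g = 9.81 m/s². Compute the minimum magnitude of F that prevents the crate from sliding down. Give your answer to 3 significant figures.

The normal force is N = mg cos 37.87° = 104.538 N. With F at its minimum the crate is on the verge of sliding down, so static friction is at its maximum μ_s N = 0.26 × 104.538 = 27.180 N and acts up the slope.
Equilibrium along the incline: F + μ_s N = mg sin 37.87°, so F = 81.307 − 27.180 = 54.127 N.

54.1 N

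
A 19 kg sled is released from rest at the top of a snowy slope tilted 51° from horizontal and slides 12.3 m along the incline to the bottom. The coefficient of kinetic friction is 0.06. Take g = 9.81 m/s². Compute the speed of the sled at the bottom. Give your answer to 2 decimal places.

13.36 m/s

The weight component along the incline is mg sin 51° = 144.852 N and the normal force is N = mg cos 51° = 117.299 N.
Friction up the slope is f = μN = 0.06 × 117.299 = 7.038 N, so the net downslope force is 144.852 − 7.038 = 137.814 N and a = 137.814 / 19 = 7.2534 m/s².
Starting from rest over a distance of 12.3 m, v² = 2aL = 2 × 7.2534 × 12.3 = 178.4336, so v = 13.3579 m/s.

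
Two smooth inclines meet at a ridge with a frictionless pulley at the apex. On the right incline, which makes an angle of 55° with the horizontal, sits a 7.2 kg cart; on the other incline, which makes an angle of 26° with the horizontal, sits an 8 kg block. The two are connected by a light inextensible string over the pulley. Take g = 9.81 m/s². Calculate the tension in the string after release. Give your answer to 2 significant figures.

Resolve each weight along its own incline: the 7.2 kg mass has component 7.2 × 9.81 × sin 55° = 57.858 N down its slope, and the 8 kg mass has 8 × 9.81 × sin 26° = 34.403 N down its slope.
The 7.2 kg side's 57.858 N exceeds the other side's 34.403 N, so that mass slides down and the 8 kg mass slides up. Taking that direction as positive, Newton's second law for the whole system gives 57.858 − 34.403 = (7.2 + 8) a, so a = 23.455 / 15.2 = 1.5431 m/s².
For the 8 kg mass (up-slope positive): T − 34.403 = 8 × 1.5431, so T = 46.748 N.

47 N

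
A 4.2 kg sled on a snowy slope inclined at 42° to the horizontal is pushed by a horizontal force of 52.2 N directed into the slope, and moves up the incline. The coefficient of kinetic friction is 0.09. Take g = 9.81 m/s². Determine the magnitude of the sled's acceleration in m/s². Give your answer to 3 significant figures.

The horizontal push has components F cos 42° = 52.2 × 0.7431 = 38.790 N up the incline and F sin 42° = 52.2 × 0.6691 = 34.927 N pressing into the surface.
The normal force is therefore N = mg cos 42° + F sin 42° = 30.617 + 34.927 = 65.544 N, and kinetic friction down the slope is μN = 0.09 × 65.544 = 5.899 N.
Along the incline: F cos 42° − mg sin 42° − μN = ma, so 38.790 − 27.568 − 5.899 = 4.2 a, giving a = 1.2674 m/s².

1.27 m/s²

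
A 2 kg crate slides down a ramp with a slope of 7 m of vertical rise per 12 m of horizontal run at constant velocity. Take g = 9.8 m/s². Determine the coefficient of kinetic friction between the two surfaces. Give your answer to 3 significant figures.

0.583

At constant velocity the net force along the incline is zero: mg sin 30.26° = μ mg cos 30.26°.
So μ = tan 30.26° = 0.5039 / 0.8638 = 0.5834.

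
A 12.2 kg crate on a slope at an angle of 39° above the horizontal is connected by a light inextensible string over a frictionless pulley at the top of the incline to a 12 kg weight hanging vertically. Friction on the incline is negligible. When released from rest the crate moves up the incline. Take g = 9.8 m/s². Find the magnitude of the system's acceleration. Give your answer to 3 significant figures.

For the crate on the incline: the weight component along the slope is m₁g sin 39° = 12.2 × 9.8 × 0.6293 = 75.239 N and the normal force is N = m₁g cos 39° = 92.916 N.
Newton's second law for the crate (up-slope positive): T − 75.239 = 12.2 a. For the hanging weight (downward positive): 12 × 9.8 − T = 12 a.
Adding the two equations eliminates T: 42.361 = 24.2 a, so a = 1.7505 m/s².

1.75 m/s²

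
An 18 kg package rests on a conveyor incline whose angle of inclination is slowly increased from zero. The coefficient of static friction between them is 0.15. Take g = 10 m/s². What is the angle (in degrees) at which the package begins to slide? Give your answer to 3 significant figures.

At the threshold of sliding, static friction is at its maximum μ_s N and exactly balances the weight component along the incline: mg sin θ = μ_s mg cos θ.
Hence tan θ = μ_s = 0.15, so θ = arctan(0.15) = 8.5308°.

8.53°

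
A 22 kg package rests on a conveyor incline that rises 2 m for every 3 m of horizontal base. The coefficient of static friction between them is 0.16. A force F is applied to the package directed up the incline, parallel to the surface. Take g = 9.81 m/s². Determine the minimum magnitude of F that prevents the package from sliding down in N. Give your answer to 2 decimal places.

The normal force is N = mg cos 33.69° = 179.573 N. With F at its minimum the package is on the verge of sliding down, so static friction is at its maximum μ_s N = 0.16 × 179.573 = 28.732 N and acts up the slope.
Equilibrium along the incline: F + μ_s N = mg sin 33.69°, so F = 119.715 − 28.732 = 90.983 N.

90.98 N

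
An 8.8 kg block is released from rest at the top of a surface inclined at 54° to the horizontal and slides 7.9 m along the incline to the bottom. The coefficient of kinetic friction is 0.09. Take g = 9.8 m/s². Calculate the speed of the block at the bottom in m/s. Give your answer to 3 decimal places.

10.820 m/s

The weight component along the incline is mg sin 54° = 69.770 N and the normal force is N = mg cos 54° = 50.691 N.
Friction up the slope is f = μN = 0.09 × 50.691 = 4.562 N, so the net downslope force is 69.770 − 4.562 = 65.208 N and a = 65.208 / 8.8 = 7.4100 m/s².
Starting from rest over a distance of 7.9 m, v² = 2aL = 2 × 7.4100 × 7.9 = 117.0780, so v = 10.8203 m/s.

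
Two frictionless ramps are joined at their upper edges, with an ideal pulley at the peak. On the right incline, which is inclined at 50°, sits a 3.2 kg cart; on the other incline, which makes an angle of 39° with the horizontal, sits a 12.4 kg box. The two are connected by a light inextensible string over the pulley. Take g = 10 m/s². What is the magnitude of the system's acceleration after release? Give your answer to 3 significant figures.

3.43 m/s²

Resolve each weight along its own incline: the 3.2 kg mass has component 3.2 × 10 × sin 50° = 24.513 N down its slope, and the 12.4 kg mass has 12.4 × 10 × sin 39° = 78.036 N down its slope.
The 12.4 kg side's 78.036 N exceeds the other side's 24.513 N, so that mass slides down and the 3.2 kg mass slides up. Taking that direction as positive, Newton's second law for the whole system gives 78.036 − 24.513 = (3.2 + 12.4) a, so a = 53.523 / 15.6 = 3.4310 m/s².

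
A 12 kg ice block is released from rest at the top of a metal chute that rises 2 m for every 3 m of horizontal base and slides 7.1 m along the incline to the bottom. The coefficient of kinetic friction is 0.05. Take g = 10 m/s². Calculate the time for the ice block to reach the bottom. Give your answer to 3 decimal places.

The weight component along the incline is mg sin 33.69° = 66.564 N and the normal force is N = mg cos 33.69° = 99.846 N.
Friction up the slope is f = μN = 0.05 × 99.846 = 4.992 N, so the net downslope force is 66.564 − 4.992 = 61.572 N and a = 61.572 / 12 = 5.1310 m/s².
Starting from rest, L = ½at², so t = √(2L/a) = √(2 × 7.1 / 5.1310) = 1.6636 s.

1.664 s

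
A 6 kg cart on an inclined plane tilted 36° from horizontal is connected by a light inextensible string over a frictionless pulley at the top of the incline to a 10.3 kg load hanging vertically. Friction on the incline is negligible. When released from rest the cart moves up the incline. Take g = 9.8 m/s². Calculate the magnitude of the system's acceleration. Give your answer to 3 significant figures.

4.07 m/s²

For the cart on the incline: the weight component along the slope is m₁g sin 36° = 6 × 9.8 × 0.5878 = 34.563 N and the normal force is N = m₁g cos 36° = 47.570 N.
Newton's second law for the cart (up-slope positive): T − 34.563 = 6 a. For the hanging load (downward positive): 10.3 × 9.8 − T = 10.3 a.
Adding the two equations eliminates T: 66.377 = 16.3 a, so a = 4.0722 m/s².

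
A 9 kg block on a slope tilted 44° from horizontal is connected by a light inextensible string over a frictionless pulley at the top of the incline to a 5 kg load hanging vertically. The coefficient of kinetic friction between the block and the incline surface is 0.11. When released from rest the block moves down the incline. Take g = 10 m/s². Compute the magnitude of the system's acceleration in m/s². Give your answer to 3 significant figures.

For the block on the incline: the weight component along the slope is m₁g sin 44° = 9 × 10 × 0.6947 = 62.523 N and the normal force is N = m₁g cos 44° = 64.741 N.
Kinetic friction opposes the block's motion down the incline: f = μN = 0.11 × 64.741 = 7.122 N acting up the slope.
Newton's second law for the block (down-slope positive): 62.523 − 7.122 − T = 9 a. For the hanging load (upward positive): T − 5 × 10 = 5 a.
Adding the two equations eliminates T: 5.401 = 14 a, so a = 0.3858 m/s².

0.386 m/s²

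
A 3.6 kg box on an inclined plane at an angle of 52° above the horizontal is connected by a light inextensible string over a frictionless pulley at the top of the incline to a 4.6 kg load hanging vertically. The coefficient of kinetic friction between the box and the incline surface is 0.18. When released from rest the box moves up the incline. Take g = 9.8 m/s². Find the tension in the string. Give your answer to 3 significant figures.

37.6 N

For the box on the incline: the weight component along the slope is m₁g sin 52° = 3.6 × 9.8 × 0.7880 = 27.801 N and the normal force is N = m₁g cos 52° = 21.721 N.
Kinetic friction opposes the box's motion up the incline: f = μN = 0.18 × 21.721 = 3.910 N acting down the slope.
Newton's second law for the box (up-slope positive): T − 27.801 − 3.910 = 3.6 a. For the hanging load (downward positive): 4.6 × 9.8 − T = 4.6 a.
Adding the two equations eliminates T: 13.369 = 8.2 a, so a = 1.6304 m/s².
Then from the hanging load's equation, T = 4.6 × (9.8 − 1.6304) = 37.580 N.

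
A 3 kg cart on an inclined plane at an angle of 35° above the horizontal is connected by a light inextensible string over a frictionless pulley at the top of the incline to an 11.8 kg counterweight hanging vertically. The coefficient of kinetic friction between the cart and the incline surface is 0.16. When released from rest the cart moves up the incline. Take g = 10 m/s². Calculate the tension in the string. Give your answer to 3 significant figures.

For the cart on the incline: the weight component along the slope is m₁g sin 35° = 3 × 10 × 0.5736 = 17.208 N and the normal force is N = m₁g cos 35° = 24.575 N.
Kinetic friction opposes the cart's motion up the incline: f = μN = 0.16 × 24.575 = 3.932 N acting down the slope.
Newton's second law for the cart (up-slope positive): T − 17.208 − 3.932 = 3 a. For the hanging counterweight (downward positive): 11.8 × 10 − T = 11.8 a.
Adding the two equations eliminates T: 96.860 = 14.8 a, so a = 6.5446 m/s².
Then from the hanging counterweight's equation, T = 11.8 × (10 − 6.5446) = 40.774 N.

40.8 N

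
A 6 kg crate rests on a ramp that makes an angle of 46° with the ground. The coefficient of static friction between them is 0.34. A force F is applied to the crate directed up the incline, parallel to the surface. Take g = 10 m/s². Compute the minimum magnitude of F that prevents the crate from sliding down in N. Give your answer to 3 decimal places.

28.989 N

The normal force is N = mg cos 46° = 41.680 N. With F at its minimum the crate is on the verge of sliding down, so static friction is at its maximum μ_s N = 0.34 × 41.680 = 14.171 N and acts up the slope.
Equilibrium along the incline: F + μ_s N = mg sin 46°, so F = 43.160 − 14.171 = 28.989 N.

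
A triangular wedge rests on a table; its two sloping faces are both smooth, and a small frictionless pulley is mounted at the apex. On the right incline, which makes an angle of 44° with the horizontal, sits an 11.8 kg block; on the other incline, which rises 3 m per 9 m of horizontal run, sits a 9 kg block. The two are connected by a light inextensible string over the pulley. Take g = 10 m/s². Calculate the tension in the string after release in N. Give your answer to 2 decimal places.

Resolve each weight along its own incline: the 11.8 kg mass has component 11.8 × 10 × sin 44° = 81.970 N down its slope, and the 9 kg mass has 9 × 10 × sin 18.43° = 28.460 N down its slope.
The 11.8 kg side's 81.970 N exceeds the other side's 28.460 N, so that mass slides down and the 9 kg mass slides up. Taking that direction as positive, Newton's second law for the whole system gives 81.970 − 28.460 = (11.8 + 9) a, so a = 53.510 / 20.8 = 2.5726 m/s².
For the 9 kg mass (up-slope positive): T − 28.460 = 9 × 2.5726, so T = 51.613 N.

51.61 N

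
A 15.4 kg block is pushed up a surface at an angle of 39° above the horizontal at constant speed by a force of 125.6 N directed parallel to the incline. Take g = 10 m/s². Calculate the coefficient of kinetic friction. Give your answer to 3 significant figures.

At constant speed ΣF = 0 along the incline. The applied 125.6 N acts up the slope; the weight component mg sin 39° = 96.915 N and kinetic friction μN both act down the slope.
So 125.6 = 96.915 + μ × 119.680, giving μ = (125.6 − 96.915) / 119.680 = 0.2397.

0.240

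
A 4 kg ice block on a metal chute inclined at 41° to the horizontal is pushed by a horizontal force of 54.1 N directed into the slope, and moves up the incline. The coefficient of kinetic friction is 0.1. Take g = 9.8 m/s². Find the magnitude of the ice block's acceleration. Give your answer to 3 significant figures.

2.15 m/s²

The horizontal push has components F cos 41° = 54.1 × 0.7547 = 40.829 N up the incline and F sin 41° = 54.1 × 0.6561 = 35.495 N pressing into the surface.
The normal force is therefore N = mg cos 41° + F sin 41° = 29.584 + 35.495 = 65.079 N, and kinetic friction down the slope is μN = 0.1 × 65.079 = 6.508 N.
Along the incline: F cos 41° − mg sin 41° − μN = ma, so 40.829 − 25.719 − 6.508 = 4 a, giving a = 2.1505 m/s².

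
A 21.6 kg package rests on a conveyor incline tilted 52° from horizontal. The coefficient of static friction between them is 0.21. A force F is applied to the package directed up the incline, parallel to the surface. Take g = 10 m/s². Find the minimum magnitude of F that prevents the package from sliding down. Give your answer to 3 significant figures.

142 N

The normal force is N = mg cos 52° = 132.983 N. With F at its minimum the package is on the verge of sliding down, so static friction is at its maximum μ_s N = 0.21 × 132.983 = 27.926 N and acts up the slope.
Equilibrium along the incline: F + μ_s N = mg sin 52°, so F = 170.210 − 27.926 = 142.284 N.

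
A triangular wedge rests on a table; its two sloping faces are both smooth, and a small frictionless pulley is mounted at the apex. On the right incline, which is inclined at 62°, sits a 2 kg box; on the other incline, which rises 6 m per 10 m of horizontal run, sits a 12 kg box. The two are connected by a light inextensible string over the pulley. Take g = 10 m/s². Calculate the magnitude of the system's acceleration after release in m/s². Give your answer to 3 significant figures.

Resolve each weight along its own incline: the 2 kg mass has component 2 × 10 × sin 62° = 17.659 N down its slope, and the 12 kg mass has 12 × 10 × sin 30.96° = 61.739 N down its slope.
The 12 kg side's 61.739 N exceeds the other side's 17.659 N, so that mass slides down and the 2 kg mass slides up. Taking that direction as positive, Newton's second law for the whole system gives 61.739 − 17.659 = (2 + 12) a, so a = 44.080 / 14 = 3.1486 m/s².

3.15 m/s²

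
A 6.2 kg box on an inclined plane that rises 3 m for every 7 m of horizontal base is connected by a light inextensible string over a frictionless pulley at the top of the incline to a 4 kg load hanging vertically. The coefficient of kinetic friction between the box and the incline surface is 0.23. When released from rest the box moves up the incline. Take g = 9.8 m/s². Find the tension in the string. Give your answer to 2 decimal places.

38.25 N

For the box on the incline: the weight component along the slope is m₁g sin 23.20° = 6.2 × 9.8 × 0.3939 = 23.933 N and the normal force is N = m₁g cos 23.20° = 55.847 N.
Kinetic friction opposes the box's motion up the incline: f = μN = 0.23 × 55.847 = 12.845 N acting down the slope.
Newton's second law for the box (up-slope positive): T − 23.933 − 12.845 = 6.2 a. For the hanging load (downward positive): 4 × 9.8 − T = 4 a.
Adding the two equations eliminates T: 2.422 = 10.2 a, so a = 0.2375 m/s².
Then from the hanging load's equation, T = 4 × (9.8 − 0.2375) = 38.250 N.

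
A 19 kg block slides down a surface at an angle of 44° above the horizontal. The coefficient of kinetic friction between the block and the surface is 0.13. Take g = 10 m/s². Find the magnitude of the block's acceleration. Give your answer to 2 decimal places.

6.01 m/s²

Resolving the weight along the incline: the component pulling the block down the slope is mg sin 44° = 19 × 10 × 0.6947 = 131.993 N, and the normal force is N = mg cos 44° = 19 × 10 × 0.7193 = 136.667 N.
Kinetic friction acts up the slope with magnitude f = μN = 0.13 × 136.667 = 17.767 N.
Net force along the incline is 131.993 − 17.767 = 114.226 N, so a = 114.226 / 19 = 6.0119 m/s².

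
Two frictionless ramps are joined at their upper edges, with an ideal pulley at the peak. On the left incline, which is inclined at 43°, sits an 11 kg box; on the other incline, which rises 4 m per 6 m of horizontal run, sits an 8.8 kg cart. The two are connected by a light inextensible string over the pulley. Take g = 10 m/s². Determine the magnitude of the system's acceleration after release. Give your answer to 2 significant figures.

1.3 m/s²

Resolve each weight along its own incline: the 11 kg mass has component 11 × 10 × sin 43° = 75.020 N down its slope, and the 8.8 kg mass has 8.8 × 10 × sin 33.69° = 48.814 N down its slope.
The 11 kg side's 75.020 N exceeds the other side's 48.814 N, so that mass slides down and the 8.8 kg mass slides up. Taking that direction as positive, Newton's second law for the whole system gives 75.020 − 48.814 = (11 + 8.8) a, so a = 26.206 / 19.8 = 1.3235 m/s².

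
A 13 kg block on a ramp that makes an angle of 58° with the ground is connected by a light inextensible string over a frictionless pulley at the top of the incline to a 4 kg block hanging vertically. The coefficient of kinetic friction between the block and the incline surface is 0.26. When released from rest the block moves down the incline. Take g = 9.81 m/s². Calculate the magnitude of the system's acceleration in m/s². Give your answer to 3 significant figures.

For the block on the incline: the weight component along the slope is m₁g sin 58° = 13 × 9.81 × 0.8480 = 108.145 N and the normal force is N = m₁g cos 58° = 67.581 N.
Kinetic friction opposes the block's motion down the incline: f = μN = 0.26 × 67.581 = 17.571 N acting up the slope.
Newton's second law for the block (down-slope positive): 108.145 − 17.571 − T = 13 a. For the hanging block (upward positive): T − 4 × 9.81 = 4 a.
Adding the two equations eliminates T: 51.334 = 17 a, so a = 3.0196 m/s².

3.02 m/s²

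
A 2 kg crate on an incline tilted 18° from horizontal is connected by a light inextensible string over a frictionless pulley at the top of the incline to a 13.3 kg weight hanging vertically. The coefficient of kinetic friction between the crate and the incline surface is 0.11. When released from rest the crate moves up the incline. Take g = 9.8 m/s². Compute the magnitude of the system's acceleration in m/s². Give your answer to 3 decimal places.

7.989 m/s²

For the crate on the incline: the weight component along the slope is m₁g sin 18° = 2 × 9.8 × 0.3090 = 6.056 N and the normal force is N = m₁g cos 18° = 18.641 N.
Kinetic friction opposes the crate's motion up the incline: f = μN = 0.11 × 18.641 = 2.051 N acting down the slope.
Newton's second law for the crate (up-slope positive): T − 6.056 − 2.051 = 2 a. For the hanging weight (downward positive): 13.3 × 9.8 − T = 13.3 a.
Adding the two equations eliminates T: 122.233 = 15.3 a, so a = 7.9891 m/s².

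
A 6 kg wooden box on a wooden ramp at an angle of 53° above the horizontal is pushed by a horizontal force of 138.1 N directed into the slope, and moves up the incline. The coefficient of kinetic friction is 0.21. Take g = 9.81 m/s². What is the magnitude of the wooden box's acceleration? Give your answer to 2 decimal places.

0.92 m/s²

The horizontal push has components F cos 53° = 138.1 × 0.6018 = 83.109 N up the incline and F sin 53° = 138.1 × 0.7986 = 110.287 N pressing into the surface.
The normal force is therefore N = mg cos 53° + F sin 53° = 35.422 + 110.287 = 145.709 N, and kinetic friction down the slope is μN = 0.21 × 145.709 = 30.599 N.
Along the incline: F cos 53° − mg sin 53° − μN = ma, so 83.109 − 47.006 − 30.599 = 6 a, giving a = 0.9173 m/s².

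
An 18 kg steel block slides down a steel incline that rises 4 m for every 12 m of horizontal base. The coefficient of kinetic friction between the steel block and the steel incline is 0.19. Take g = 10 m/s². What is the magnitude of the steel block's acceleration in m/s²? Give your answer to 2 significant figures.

1.4 m/s²

Resolving the weight along the incline: the component pulling the steel block down the slope is mg sin 18.43° = 18 × 10 × 0.3162 = 56.916 N, and the normal force is N = mg cos 18.43° = 18 × 10 × 0.9487 = 170.766 N.
Kinetic friction acts up the slope with magnitude f = μN = 0.19 × 170.766 = 32.446 N.
Net force along the incline is 56.916 − 32.446 = 24.470 N, so a = 24.470 / 18 = 1.3594 m/s².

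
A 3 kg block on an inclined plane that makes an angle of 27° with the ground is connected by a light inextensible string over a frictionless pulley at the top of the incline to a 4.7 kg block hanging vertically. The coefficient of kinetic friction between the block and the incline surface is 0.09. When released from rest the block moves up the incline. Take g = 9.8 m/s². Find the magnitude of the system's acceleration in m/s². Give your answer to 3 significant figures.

3.94 m/s²

For the block on the incline: the weight component along the slope is m₁g sin 27° = 3 × 9.8 × 0.4540 = 13.348 N and the normal force is N = m₁g cos 27° = 26.196 N.
Kinetic friction opposes the block's motion up the incline: f = μN = 0.09 × 26.196 = 2.358 N acting down the slope.
Newton's second law for the block (up-slope positive): T − 13.348 − 2.358 = 3 a. For the hanging block (downward positive): 4.7 × 9.8 − T = 4.7 a.
Adding the two equations eliminates T: 30.354 = 7.7 a, so a = 3.9421 m/s².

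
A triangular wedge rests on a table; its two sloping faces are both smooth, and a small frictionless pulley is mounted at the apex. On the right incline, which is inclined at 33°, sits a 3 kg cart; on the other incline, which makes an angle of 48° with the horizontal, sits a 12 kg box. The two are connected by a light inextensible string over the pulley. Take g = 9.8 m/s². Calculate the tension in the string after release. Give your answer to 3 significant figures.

Resolve each weight along its own incline: the 3 kg mass has component 3 × 9.8 × sin 33° = 16.012 N down its slope, and the 12 kg mass has 12 × 9.8 × sin 48° = 87.394 N down its slope.
The 12 kg side's 87.394 N exceeds the other side's 16.012 N, so that mass slides down and the 3 kg mass slides up. Taking that direction as positive, Newton's second law for the whole system gives 87.394 − 16.012 = (3 + 12) a, so a = 71.382 / 15 = 4.7588 m/s².
For the 3 kg mass (up-slope positive): T − 16.012 = 3 × 4.7588, so T = 30.288 N.

30.3 N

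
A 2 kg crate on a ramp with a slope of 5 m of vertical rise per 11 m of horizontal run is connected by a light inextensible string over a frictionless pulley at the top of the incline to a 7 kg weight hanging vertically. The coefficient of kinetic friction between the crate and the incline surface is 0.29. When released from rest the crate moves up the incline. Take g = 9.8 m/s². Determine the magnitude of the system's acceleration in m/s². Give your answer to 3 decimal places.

6.146 m/s²

For the crate on the incline: the weight component along the slope is m₁g sin 24.44° = 2 × 9.8 × 0.4138 = 8.110 N and the normal force is N = m₁g cos 24.44° = 17.843 N.
Kinetic friction opposes the crate's motion up the incline: f = μN = 0.29 × 17.843 = 5.174 N acting down the slope.
Newton's second law for the crate (up-slope positive): T − 8.110 − 5.174 = 2 a. For the hanging weight (downward positive): 7 × 9.8 − T = 7 a.
Adding the two equations eliminates T: 55.316 = 9 a, so a = 6.1462 m/s².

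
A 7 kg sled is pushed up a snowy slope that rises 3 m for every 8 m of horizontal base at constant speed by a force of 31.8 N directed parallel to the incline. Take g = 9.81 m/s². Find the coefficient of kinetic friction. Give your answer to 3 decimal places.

0.120

At constant speed ΣF = 0 along the incline. The applied 31.8 N acts up the slope; the weight component mg sin 20.56° = 24.112 N and kinetic friction μN both act down the slope.
So 31.8 = 24.112 + μ × 64.298, giving μ = (31.8 − 24.112) / 64.298 = 0.1196.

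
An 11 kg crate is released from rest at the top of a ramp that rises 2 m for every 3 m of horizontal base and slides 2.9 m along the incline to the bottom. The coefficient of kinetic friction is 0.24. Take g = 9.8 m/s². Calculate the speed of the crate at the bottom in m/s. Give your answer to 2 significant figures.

The weight component along the incline is mg sin 33.69° = 59.797 N and the normal force is N = mg cos 33.69° = 89.695 N.
Friction up the slope is f = μN = 0.24 × 89.695 = 21.527 N, so the net downslope force is 59.797 − 21.527 = 38.270 N and a = 38.270 / 11 = 3.4791 m/s².
Starting from rest over a distance of 2.9 m, v² = 2aL = 2 × 3.4791 × 2.9 = 20.1788, so v = 4.4921 m/s.

4.5 m/s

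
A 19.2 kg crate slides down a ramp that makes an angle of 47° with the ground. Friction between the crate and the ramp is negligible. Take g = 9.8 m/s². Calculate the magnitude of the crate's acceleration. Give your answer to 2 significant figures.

7.2 m/s²

Resolving the weight along the incline: the component pulling the crate down the slope is mg sin 47° = 19.2 × 9.8 × 0.7314 = 137.620 N, and the normal force is N = mg cos 47° = 19.2 × 9.8 × 0.6820 = 128.325 N.
With no friction the net force along the incline is 137.620 N, so a = g sin 47° = 137.620 / 19.2 = 7.1677 m/s².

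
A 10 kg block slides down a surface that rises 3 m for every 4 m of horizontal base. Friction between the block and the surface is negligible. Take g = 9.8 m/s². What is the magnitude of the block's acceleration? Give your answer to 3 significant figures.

Resolving the weight along the incline: the component pulling the block down the slope is mg sin 36.87° = 10 × 9.8 × 0.6000 = 58.800 N, and the normal force is N = mg cos 36.87° = 10 × 9.8 × 0.8000 = 78.400 N.
With no friction the net force along the incline is 58.800 N, so a = g sin 36.87° = 58.800 / 10 = 5.8800 m/s².

5.88 m/s²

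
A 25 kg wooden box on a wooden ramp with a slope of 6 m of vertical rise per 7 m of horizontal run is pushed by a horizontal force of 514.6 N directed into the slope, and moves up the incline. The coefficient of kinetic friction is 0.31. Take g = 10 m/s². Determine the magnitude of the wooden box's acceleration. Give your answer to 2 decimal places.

The horizontal push has components F cos 40.60° = 514.6 × 0.7593 = 390.736 N up the incline and F sin 40.60° = 514.6 × 0.6508 = 334.902 N pressing into the surface.
The normal force is therefore N = mg cos 40.60° + F sin 40.60° = 189.825 + 334.902 = 524.727 N, and kinetic friction down the slope is μN = 0.31 × 524.727 = 162.665 N.
Along the incline: F cos 40.60° − mg sin 40.60° − μN = ma, so 390.736 − 162.700 − 162.665 = 25 a, giving a = 2.6148 m/s².

2.61 m/s²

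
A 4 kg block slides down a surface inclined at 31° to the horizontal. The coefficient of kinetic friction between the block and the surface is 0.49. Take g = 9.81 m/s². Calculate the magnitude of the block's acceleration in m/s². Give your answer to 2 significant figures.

Resolving the weight along the incline: the component pulling the block down the slope is mg sin 31° = 4 × 9.81 × 0.5150 = 20.209 N, and the normal force is N = mg cos 31° = 4 × 9.81 × 0.8572 = 33.637 N.
Kinetic friction acts up the slope with magnitude f = μN = 0.49 × 33.637 = 16.482 N.
Net force along the incline is 20.209 − 16.482 = 3.727 N, so a = 3.727 / 4 = 0.9317 m/s².

0.93 m/s²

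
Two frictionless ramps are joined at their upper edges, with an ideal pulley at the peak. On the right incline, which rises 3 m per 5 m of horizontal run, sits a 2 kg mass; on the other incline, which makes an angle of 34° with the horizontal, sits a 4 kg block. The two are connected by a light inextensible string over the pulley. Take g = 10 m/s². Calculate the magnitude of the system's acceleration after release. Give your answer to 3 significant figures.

Resolve each weight along its own incline: the 2 kg mass has component 2 × 10 × sin 30.96° = 10.290 N down its slope, and the 4 kg mass has 4 × 10 × sin 34° = 22.368 N down its slope.
The 4 kg side's 22.368 N exceeds the other side's 10.290 N, so that mass slides down and the 2 kg mass slides up. Taking that direction as positive, Newton's second law for the whole system gives 22.368 − 10.290 = (2 + 4) a, so a = 12.078 / 6 = 2.0130 m/s².

2.01 m/s²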